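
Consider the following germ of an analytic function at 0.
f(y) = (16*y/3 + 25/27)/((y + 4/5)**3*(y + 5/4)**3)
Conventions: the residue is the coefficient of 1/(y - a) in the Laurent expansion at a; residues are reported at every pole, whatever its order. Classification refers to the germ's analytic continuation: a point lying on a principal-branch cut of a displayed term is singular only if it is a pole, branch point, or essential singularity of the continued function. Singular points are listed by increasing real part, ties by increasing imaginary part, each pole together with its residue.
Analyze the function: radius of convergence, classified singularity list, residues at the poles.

Denominator factor (y + 5/4)^3: pole of order 3 at -5/4, modulus 5/4.
Denominator factor (y + 4/5)^3: pole of order 3 at -4/5, modulus 4/5.
The radius of convergence is the smallest modulus among the singular points: 4/5.
At the order-3 pole -5/4 set g(y) = (y - (-5/4))^3*f(y) = (16*y/3 + 25/27)/(y + 4/5)**3.
Order-3 pole: residue = g''(a)/2; g''(-5/4) = 1569280000/531441, so the residue is 784640000/531441.
At the order-3 pole -4/5 set g(y) = (y - (-4/5))^3*f(y) = (16*y/3 + 25/27)/(y + 5/4)**3.
Order-3 pole: residue = g''(a)/2; g''(-4/5) = -1569280000/531441, so the residue is -784640000/531441.
List the singular points by increasing real part (a conjugate pair: the negative imaginary part first).

Radius of convergence at 0: 4/5.
At -5/4: a pole of order 3; residue 784640000/531441.
At -4/5: a pole of order 3; residue -784640000/531441.


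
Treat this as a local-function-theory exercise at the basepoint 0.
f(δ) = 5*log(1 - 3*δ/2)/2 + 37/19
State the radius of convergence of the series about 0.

Branch term (5/2)*log(1 - δ/(2/3)): its argument vanishes at δ = 2/3, a logarithmic branch point, modulus 2/3.
The radius of convergence is the smallest modulus among the singular points: 2/3.

The radius of convergence is 2/3.


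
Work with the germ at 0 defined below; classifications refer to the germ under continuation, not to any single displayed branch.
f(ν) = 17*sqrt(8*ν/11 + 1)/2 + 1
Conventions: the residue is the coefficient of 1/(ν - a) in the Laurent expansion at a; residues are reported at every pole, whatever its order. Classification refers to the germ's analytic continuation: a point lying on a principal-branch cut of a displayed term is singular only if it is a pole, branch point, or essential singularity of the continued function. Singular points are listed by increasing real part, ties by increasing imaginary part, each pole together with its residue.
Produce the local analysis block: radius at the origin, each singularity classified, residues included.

Branch term (17/2)*sqrt(1 - ν/(-11/8)): its argument vanishes at ν = -11/8, a square-root branch point, modulus 11/8.
The radius of convergence is the smallest modulus among the singular points: 11/8.

Radius of convergence at 0: 11/8.
At -11/8: an algebraic (square-root) branch point.


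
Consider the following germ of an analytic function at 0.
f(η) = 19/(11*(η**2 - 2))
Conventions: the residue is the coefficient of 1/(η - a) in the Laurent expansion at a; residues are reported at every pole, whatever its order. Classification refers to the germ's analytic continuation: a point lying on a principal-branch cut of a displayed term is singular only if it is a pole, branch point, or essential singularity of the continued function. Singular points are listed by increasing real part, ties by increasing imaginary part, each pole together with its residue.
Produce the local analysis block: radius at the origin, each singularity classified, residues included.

Denominator factor (η**2 - 2): discriminant 8, real irrational roots sqrt(2) and -sqrt(2); poles of order 1, moduli sqrt(2) and sqrt(2).
The radius of convergence is the smallest modulus among the singular points: sqrt(2).
The factor η**2 - 2 splits as (η - a)(η - a') with a = -sqrt(2), a' = sqrt(2). At the order-1 pole a set g(η) = (η - a)*f(η) = [19/11] / (η - a').
Simple pole: residue = g(a) at a = -sqrt(2), which is -(19/44)*sqrt(2).
The factor η**2 - 2 splits as (η - a)(η - a') with a = sqrt(2), a' = -sqrt(2). At the order-1 pole a set g(η) = (η - a)*f(η) = [19/11] / (η - a').
Simple pole: residue = g(a) at a = sqrt(2), which is (19/44)*sqrt(2).
List the singular points by increasing real part (a conjugate pair: the negative imaginary part first).

Radius of convergence at 0: sqrt(2).
At -sqrt(2): a pole of order 1; residue -(19/44)*sqrt(2).
At sqrt(2): a pole of order 1; residue (19/44)*sqrt(2).


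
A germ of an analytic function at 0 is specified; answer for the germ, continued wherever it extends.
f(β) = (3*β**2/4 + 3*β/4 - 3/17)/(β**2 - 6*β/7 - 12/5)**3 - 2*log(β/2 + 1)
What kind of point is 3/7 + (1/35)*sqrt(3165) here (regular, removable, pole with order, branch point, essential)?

The denominator factor β**2 - 6*β/7 - 12/5 vanishes at 3/7 + (1/35)*sqrt(3165) and appears to the power 3; the numerator there equals 36993/16660 + (39/980)*sqrt(3165), nonzero, and no other factor vanishes.
The branch terms are analytic at this point.
Hence a pole whose order is the multiplicity, 3.

The point is a pole of order 3.


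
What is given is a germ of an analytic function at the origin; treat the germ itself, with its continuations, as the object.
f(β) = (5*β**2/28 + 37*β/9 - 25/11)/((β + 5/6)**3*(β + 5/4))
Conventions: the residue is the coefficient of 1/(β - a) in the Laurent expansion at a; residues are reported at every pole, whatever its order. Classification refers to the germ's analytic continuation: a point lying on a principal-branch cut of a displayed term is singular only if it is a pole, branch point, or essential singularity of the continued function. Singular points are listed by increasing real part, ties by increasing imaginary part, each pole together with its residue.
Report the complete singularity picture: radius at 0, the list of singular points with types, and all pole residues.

Radius of convergence at 0: 5/6.
At -5/4: a pole of order 1; residue 189807/1925.
At -5/6: a pole of order 3; residue -189807/1925.

Denominator factor (β + 5/4): pole of order 1 at -5/4, modulus 5/4.
Denominator factor (β + 5/6)^3: pole of order 3 at -5/6, modulus 5/6.
The radius of convergence is the smallest modulus among the singular points: 5/6.
At the order-1 pole -5/4 set g(β) = (β - (-5/4))*f(β) = (5*β**2/28 + 37*β/9 - 25/11)/(β + 5/6)**3.
Simple pole: residue = g(a) at a = -5/4, which is 189807/1925.
At the order-3 pole -5/6 set g(β) = (β - (-5/6))^3*f(β) = (5*β**2/28 + 37*β/9 - 25/11)/(β + 5/4).
Order-3 pole: residue = g''(a)/2; g''(-5/6) = -379614/1925, so the residue is -189807/1925.
List the singular points by increasing real part (a conjugate pair: the negative imaginary part first).


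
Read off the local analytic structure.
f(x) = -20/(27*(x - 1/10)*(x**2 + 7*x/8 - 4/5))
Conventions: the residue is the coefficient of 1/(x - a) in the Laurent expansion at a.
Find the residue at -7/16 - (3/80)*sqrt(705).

The residue is -4000/7587 + (34400/3209301)*sqrt(705).

The factor x**2 + 7*x/8 - 4/5 splits as (x - a)(x - a') with a = -7/16 - (3/80)*sqrt(705), a' = -7/16 + (3/80)*sqrt(705). At the order-1 pole a set g(x) = (x - a)*f(x) = [-20/(27*(x - 1/10))] / (x - a').
Simple pole: residue = g(a) at a = -7/16 - (3/80)*sqrt(705), which is -4000/7587 + (34400/3209301)*sqrt(705).


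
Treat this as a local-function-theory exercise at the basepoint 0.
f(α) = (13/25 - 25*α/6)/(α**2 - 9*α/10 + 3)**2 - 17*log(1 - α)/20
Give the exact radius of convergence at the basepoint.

The radius of convergence is 1.

Denominator factor (α**2 - 9*α/10 + 3)^2: discriminant -1119/100, complex-conjugate roots (9/20) + ((1/20)*sqrt(1119))*i and (9/20) - ((1/20)*sqrt(1119))*i; poles of order 2, moduli sqrt(3) and sqrt(3).
Branch term (-17/20)*log(1 - α/(1)): its argument vanishes at α = 1, a logarithmic branch point, modulus 1.
The radius of convergence is the smallest modulus among the singular points: 1.


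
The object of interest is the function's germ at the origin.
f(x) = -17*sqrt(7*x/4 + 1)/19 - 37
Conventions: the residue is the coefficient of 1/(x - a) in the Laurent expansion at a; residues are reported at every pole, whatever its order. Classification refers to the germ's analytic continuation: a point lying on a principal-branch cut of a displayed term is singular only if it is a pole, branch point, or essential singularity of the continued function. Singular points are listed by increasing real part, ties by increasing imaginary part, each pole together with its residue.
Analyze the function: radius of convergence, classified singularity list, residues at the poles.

Branch term (-17/19)*sqrt(1 - x/(-4/7)): its argument vanishes at x = -4/7, a square-root branch point, modulus 4/7.
The radius of convergence is the smallest modulus among the singular points: 4/7.

Radius of convergence at 0: 4/7.
At -4/7: an algebraic (square-root) branch point.


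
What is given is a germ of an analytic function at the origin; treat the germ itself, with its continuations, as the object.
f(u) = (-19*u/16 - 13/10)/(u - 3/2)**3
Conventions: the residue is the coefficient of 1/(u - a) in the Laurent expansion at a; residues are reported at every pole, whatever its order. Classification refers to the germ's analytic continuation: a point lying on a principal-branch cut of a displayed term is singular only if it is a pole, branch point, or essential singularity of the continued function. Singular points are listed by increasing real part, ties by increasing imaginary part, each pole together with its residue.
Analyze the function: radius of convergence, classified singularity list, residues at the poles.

Denominator factor (u - 3/2)^3: pole of order 3 at 3/2, modulus 3/2.
The radius of convergence is the smallest modulus among the singular points: 3/2.
At the order-3 pole 3/2 set g(u) = (u - (3/2))^3*f(u) = -19*u/16 - 13/10.
Order-3 pole: residue = g''(a)/2; g''(3/2) = 0, so the residue is 0.

Radius of convergence at 0: 3/2.
At 3/2: a pole of order 3; residue 0.


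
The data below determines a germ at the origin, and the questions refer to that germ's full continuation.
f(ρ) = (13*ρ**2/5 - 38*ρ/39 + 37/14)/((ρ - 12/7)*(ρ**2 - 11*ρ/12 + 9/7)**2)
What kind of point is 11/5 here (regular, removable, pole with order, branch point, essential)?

The point is a regular point.

Denominator factors: ρ - 12/7 = 17/35 at ρ = 11/5; ρ**2 - 11*ρ/12 + 9/7 = 8629/2100 at ρ = 11/5 — none vanishes.
So the germ continues analytically to 11/5.


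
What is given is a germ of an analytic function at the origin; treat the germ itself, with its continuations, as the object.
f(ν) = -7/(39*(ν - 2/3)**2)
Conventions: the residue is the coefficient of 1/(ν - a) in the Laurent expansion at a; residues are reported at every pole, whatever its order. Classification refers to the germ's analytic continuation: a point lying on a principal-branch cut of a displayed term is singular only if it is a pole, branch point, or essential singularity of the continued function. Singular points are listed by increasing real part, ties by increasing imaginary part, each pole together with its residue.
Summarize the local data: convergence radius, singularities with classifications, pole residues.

Radius of convergence at 0: 2/3.
At 2/3: a pole of order 2; residue 0.

Denominator factor (ν - 2/3)^2: pole of order 2 at 2/3, modulus 2/3.
The radius of convergence is the smallest modulus among the singular points: 2/3.
At the order-2 pole 2/3 set g(ν) = (ν - (2/3))^2*f(ν) = -7/39.
Order-2 pole: residue = g'(a); g'(2/3) = 0, so the residue is 0.


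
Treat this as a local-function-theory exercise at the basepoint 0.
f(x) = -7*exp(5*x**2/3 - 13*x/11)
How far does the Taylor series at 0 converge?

The radius of convergence is infinite.

The factor exp(5*x**2/3 - 13*x/11) is entire and contributes no finite singular point.
The polynomial part has no poles.
No finite singular points: the Taylor series at 0 converges everywhere.


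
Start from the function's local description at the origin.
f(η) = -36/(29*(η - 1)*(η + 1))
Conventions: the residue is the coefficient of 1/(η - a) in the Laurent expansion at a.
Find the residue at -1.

The residue is 18/29.

At the order-1 pole -1 set g(η) = (η - (-1))*f(η) = -36/(29*(η - 1)).
Simple pole: residue = g(a) at a = -1, which is 18/29.


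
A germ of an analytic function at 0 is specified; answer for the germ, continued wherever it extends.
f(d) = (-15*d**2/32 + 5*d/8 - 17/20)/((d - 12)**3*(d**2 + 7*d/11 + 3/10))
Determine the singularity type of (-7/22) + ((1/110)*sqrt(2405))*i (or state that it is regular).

The point is a pole of order 1.

The denominator factor d**2 + 7*d/11 + 3/10 vanishes at (-7/22) + ((1/110)*sqrt(2405))*i and appears to the power 1; the numerator there equals (-19421/19360) + ((65/7744)*sqrt(2405))*i, nonzero, and no other factor vanishes.
Hence a pole whose order is the multiplicity, 1.


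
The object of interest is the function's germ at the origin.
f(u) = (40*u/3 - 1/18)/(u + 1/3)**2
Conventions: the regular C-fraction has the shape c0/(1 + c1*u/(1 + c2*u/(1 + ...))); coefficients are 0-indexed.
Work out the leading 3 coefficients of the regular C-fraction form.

Taylor coefficients (expand at 0): a_0 = -1/2, a_1 = 123, a_2 = -1467/2.
c0 = a_0 = -1/2. Peel one level at a time: if S = 1 + c*u/S' with S'(0) = 1, then c is the u-coefficient of S and S' = c*u/(S - 1).
S_1 = c0/f = 1 + (246)*u + (59049)*u^2 + ...; c1 = 246.
S_2 = c1*u/(S_1 - 1) = 1 + (-19683/82)*u + ...; c2 = -19683/82.

The regular C-fraction coefficients are [-1/2, 246, -19683/82].


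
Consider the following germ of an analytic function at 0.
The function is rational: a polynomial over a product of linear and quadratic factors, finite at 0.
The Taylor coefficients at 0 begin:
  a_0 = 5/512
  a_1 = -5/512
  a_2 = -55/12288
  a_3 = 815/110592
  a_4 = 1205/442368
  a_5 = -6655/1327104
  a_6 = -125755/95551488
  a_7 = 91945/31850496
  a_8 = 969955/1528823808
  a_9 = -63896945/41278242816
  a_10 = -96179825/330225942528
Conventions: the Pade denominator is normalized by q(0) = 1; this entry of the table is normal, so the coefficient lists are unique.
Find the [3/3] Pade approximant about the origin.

Taylor coefficients needed (read off): a_0 = 5/512, a_1 = -5/512, a_2 = -55/12288, a_3 = 815/110592, a_4 = 1205/442368, a_5 = -6655/1327104, a_6 = -125755/95551488.
Write the denominator as Q(w) = 1 + q1*w + q2*w^2 + q3*w^3. Requiring Q*f - P = O(w^7) with deg P <= 3 kills the coefficients of w^4..w^6 in Q*f:
  w^4: a_4 + q1*a_3 + q2*a_2 + q3*a_1 = 0, i.e. 1205/442368 + (815/110592)*q1 + (-55/12288)*q2 + (-5/512)*q3 = 0.
  w^5: a_5 + q1*a_4 + q2*a_3 + q3*a_2 = 0, i.e. -6655/1327104 + (1205/442368)*q1 + (815/110592)*q2 + (-55/12288)*q3 = 0.
  w^6: a_6 + q1*a_5 + q2*a_4 + q3*a_3 = 0, i.e. -125755/95551488 + (-6655/1327104)*q1 + (1205/442368)*q2 + (815/110592)*q3 = 0.
Solving this linear system: q1 = -1942757/3193048, q2 = 5963977/9579144, q3 = -160549745/344849184.
The numerator is Q*f truncated at degree 3: P0 = a_0 = 5/512; P1 = a_1 + q1*a_0 = -25679025/1634840576; P2 = a_2 + q1*a_1 + q2*a_0 = 12336345/1634840576; P3 = a_3 + q1*a_2 + q2*a_1 + q3*a_0 = -6982605/13078724608.

The Pade approximant has numerator coefficients [5/512, -25679025/1634840576, 12336345/1634840576, -6982605/13078724608]; denominator coefficients [1, -1942757/3193048, 5963977/9579144, -160549745/344849184].


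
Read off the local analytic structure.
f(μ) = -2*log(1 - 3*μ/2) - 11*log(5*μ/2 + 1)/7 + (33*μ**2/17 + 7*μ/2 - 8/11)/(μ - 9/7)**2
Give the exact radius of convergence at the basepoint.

The radius of convergence is 2/5.

Denominator factor (μ - 9/7)^2: pole of order 2 at 9/7, modulus 9/7.
Branch term (-2)*log(1 - μ/(2/3)): its argument vanishes at μ = 2/3, a logarithmic branch point, modulus 2/3.
Branch term (-11/7)*log(1 - μ/(-2/5)): its argument vanishes at μ = -2/5, a logarithmic branch point, modulus 2/5.
The radius of convergence is the smallest modulus among the singular points: 2/5.


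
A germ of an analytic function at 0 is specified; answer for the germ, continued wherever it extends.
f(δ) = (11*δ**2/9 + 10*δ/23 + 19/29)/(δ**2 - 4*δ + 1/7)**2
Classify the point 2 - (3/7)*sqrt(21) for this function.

The denominator factor δ**2 - 4*δ + 1/7 vanishes at 2 - (3/7)*sqrt(21) and appears to the power 2; the numerator there equals 467606/42021 - (1102/483)*sqrt(21), nonzero, and no other factor vanishes.
Hence a pole whose order is the multiplicity, 2.

The point is a pole of order 2.


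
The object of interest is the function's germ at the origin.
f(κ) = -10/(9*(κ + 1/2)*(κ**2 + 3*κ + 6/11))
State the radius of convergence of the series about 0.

Denominator factor (κ + 1/2): pole of order 1 at -1/2, modulus 1/2.
Denominator factor (κ**2 + 3*κ + 6/11): discriminant 75/11, real irrational roots -3/2 + (5/22)*sqrt(33) and -3/2 - (5/22)*sqrt(33); poles of order 1, moduli 3/2 - (5/22)*sqrt(33) and 3/2 + (5/22)*sqrt(33).
The radius of convergence is the smallest modulus among the singular points: 3/2 - (5/22)*sqrt(33).

The radius of convergence is 3/2 - (5/22)*sqrt(33).


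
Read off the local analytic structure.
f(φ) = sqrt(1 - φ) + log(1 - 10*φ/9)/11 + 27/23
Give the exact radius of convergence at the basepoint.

Branch term (1)*sqrt(1 - φ/(1)): its argument vanishes at φ = 1, a square-root branch point, modulus 1.
Branch term (1/11)*log(1 - φ/(9/10)): its argument vanishes at φ = 9/10, a logarithmic branch point, modulus 9/10.
The radius of convergence is the smallest modulus among the singular points: 9/10.

The radius of convergence is 9/10.


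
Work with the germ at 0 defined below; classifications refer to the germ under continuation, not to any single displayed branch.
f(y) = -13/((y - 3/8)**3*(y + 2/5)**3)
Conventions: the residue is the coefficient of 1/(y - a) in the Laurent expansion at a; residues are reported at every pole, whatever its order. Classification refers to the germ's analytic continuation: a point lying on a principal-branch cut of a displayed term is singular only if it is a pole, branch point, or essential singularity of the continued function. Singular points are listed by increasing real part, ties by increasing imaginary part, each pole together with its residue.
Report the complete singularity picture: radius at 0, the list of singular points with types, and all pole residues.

Radius of convergence at 0: 3/8.
At -2/5: a pole of order 3; residue 7987200000/28629151.
At 3/8: a pole of order 3; residue -7987200000/28629151.

Denominator factor (y - 3/8)^3: pole of order 3 at 3/8, modulus 3/8.
Denominator factor (y + 2/5)^3: pole of order 3 at -2/5, modulus 2/5.
The radius of convergence is the smallest modulus among the singular points: 3/8.
At the order-3 pole -2/5 set g(y) = (y - (-2/5))^3*f(y) = -13/(y - 3/8)**3.
Order-3 pole: residue = g''(a)/2; g''(-2/5) = 15974400000/28629151, so the residue is 7987200000/28629151.
At the order-3 pole 3/8 set g(y) = (y - (3/8))^3*f(y) = -13/(y + 2/5)**3.
Order-3 pole: residue = g''(a)/2; g''(3/8) = -15974400000/28629151, so the residue is -7987200000/28629151.
List the singular points by increasing real part (a conjugate pair: the negative imaginary part first).


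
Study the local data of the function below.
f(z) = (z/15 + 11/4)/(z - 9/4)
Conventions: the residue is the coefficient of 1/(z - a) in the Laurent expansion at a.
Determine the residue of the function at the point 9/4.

At the order-1 pole 9/4 set g(z) = (z - (9/4))*f(z) = z/15 + 11/4.
Simple pole: residue = g(a) at a = 9/4, which is 29/10.

The residue is 29/10.


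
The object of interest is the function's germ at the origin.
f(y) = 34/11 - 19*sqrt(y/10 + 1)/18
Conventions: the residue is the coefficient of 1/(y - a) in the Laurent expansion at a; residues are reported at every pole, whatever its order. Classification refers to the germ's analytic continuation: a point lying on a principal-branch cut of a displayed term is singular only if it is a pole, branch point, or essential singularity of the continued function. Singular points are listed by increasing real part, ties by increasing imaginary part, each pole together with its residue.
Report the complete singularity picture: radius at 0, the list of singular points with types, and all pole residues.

Radius of convergence at 0: 10.
At -10: an algebraic (square-root) branch point.

Branch term (-19/18)*sqrt(1 - y/(-10)): its argument vanishes at y = -10, a square-root branch point, modulus 10.
The radius of convergence is the smallest modulus among the singular points: 10.


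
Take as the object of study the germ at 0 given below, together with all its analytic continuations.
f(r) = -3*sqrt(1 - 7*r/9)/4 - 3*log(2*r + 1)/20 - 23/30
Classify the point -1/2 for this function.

The term (-3/20)*log(1 - r/(-1/2)) has argument 1 - -1/2/(-1/2) = 0 at -1/2: a logarithmic (infinitely-sheeted) branch point; the remaining terms are analytic or single-valued there.

The point is a logarithmic branch point.


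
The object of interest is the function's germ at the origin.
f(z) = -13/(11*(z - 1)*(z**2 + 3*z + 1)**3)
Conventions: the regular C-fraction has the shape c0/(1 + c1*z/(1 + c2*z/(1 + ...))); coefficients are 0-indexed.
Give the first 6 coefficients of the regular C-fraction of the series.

The regular C-fraction coefficients are [13/11, 8, -21/8, 107/56, -480/749, 511/535].

Taylor coefficients (expand at 0): a_0 = 13/11, a_1 = -104/11, a_2 = 559/11, a_3 = -2483/11, a_4 = 9880/11, a_5 = -36569/11.
c0 = a_0 = 13/11. Peel one level at a time: if S = 1 + c*z/S' with S'(0) = 1, then c is the z-coefficient of S and S' = c*z/(S - 1).
S_1 = c0/f = 1 + (8)*z + (21)*z^2 + ...; c1 = 8.
S_2 = c1*z/(S_1 - 1) = 1 + (-21/8)*z + (321/64)*z^2 + ...; c2 = -21/8.
S_3 = c2*z/(S_2 - 1) = 1 + (107/56)*z + (60/49)*z^2 + ...; c3 = 107/56.
S_4 = c3*z/(S_3 - 1) = 1 + (-480/749)*z + (7008/11449)*z^2 + ...; c4 = -480/749.
S_5 = c4*z/(S_4 - 1) = 1 + (511/535)*z + ...; c5 = 511/535.


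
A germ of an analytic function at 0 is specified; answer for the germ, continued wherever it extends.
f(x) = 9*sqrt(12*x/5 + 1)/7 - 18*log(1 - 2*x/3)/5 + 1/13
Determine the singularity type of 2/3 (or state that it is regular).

The point is a regular point.

There is no denominator, hence no pole anywhere.
Branch term log(1 - x/(3/2)): argument at 2/3 is 5/9, nonzero, so 2/3 is not its branch point (a point on a principal cut is still regular for the continued germ).
Branch term sqrt(1 - x/(-5/12)): argument at 2/3 is 13/5, nonzero, so 2/3 is not its branch point (a point on a principal cut is still regular for the continued germ).
So the germ continues analytically to 2/3.


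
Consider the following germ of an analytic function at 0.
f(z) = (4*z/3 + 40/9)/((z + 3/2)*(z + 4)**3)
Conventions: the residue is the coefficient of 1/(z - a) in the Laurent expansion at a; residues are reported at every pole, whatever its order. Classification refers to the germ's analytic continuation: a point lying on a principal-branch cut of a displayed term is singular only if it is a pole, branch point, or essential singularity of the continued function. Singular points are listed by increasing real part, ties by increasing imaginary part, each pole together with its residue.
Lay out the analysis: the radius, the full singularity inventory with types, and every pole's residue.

Radius of convergence at 0: 3/2.
At -4: a pole of order 3; residue -176/1125.
At -3/2: a pole of order 1; residue 176/1125.

Denominator factor (z + 4)^3: pole of order 3 at -4, modulus 4.
Denominator factor (z + 3/2): pole of order 1 at -3/2, modulus 3/2.
The radius of convergence is the smallest modulus among the singular points: 3/2.
At the order-3 pole -4 set g(z) = (z - (-4))^3*f(z) = (4*z/3 + 40/9)/(z + 3/2).
Order-3 pole: residue = g''(a)/2; g''(-4) = -352/1125, so the residue is -176/1125.
At the order-1 pole -3/2 set g(z) = (z - (-3/2))*f(z) = (4*z/3 + 40/9)/(z + 4)**3.
Simple pole: residue = g(a) at a = -3/2, which is 176/1125.
List the singular points by increasing real part (a conjugate pair: the negative imaginary part first).


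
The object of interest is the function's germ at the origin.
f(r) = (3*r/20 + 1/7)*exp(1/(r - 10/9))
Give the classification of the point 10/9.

The point is an essential singularity.

The exponent 1/(r - (10/9)) has a pole at 10/9, so exp(1/(r - (10/9))) takes every nonzero value near it: an essential singularity (not a pole of any order).


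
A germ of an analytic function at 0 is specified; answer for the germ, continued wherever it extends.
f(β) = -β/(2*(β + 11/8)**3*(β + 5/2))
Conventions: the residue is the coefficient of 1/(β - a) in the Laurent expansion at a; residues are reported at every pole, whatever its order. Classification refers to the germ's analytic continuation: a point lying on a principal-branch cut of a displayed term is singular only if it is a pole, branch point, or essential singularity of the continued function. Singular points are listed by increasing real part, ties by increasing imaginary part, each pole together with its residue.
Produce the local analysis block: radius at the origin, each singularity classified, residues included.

Denominator factor (β + 5/2): pole of order 1 at -5/2, modulus 5/2.
Denominator factor (β + 11/8)^3: pole of order 3 at -11/8, modulus 11/8.
The radius of convergence is the smallest modulus among the singular points: 11/8.
At the order-1 pole -5/2 set g(β) = (β - (-5/2))*f(β) = -β/(2*(β + 11/8)**3).
Simple pole: residue = g(a) at a = -5/2, which is -640/729.
At the order-3 pole -11/8 set g(β) = (β - (-11/8))^3*f(β) = -β/(2*(β + 5/2)).
Order-3 pole: residue = g''(a)/2; g''(-11/8) = 1280/729, so the residue is 640/729.
List the singular points by increasing real part (a conjugate pair: the negative imaginary part first).

Radius of convergence at 0: 11/8.
At -5/2: a pole of order 1; residue -640/729.
At -11/8: a pole of order 3; residue 640/729.


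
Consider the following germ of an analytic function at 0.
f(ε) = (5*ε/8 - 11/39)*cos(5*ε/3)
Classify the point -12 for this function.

There is no denominator, hence no pole anywhere.
The factor cos(5*ε/3) is entire.
So the germ continues analytically to -12.

The point is a regular point.


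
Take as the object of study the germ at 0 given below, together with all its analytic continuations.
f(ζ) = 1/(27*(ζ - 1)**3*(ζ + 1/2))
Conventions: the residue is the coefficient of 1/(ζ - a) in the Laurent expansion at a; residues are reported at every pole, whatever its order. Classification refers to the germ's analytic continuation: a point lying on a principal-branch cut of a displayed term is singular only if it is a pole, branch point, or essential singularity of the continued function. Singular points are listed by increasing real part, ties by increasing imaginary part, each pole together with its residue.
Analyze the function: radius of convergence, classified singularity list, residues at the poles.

Denominator factor (ζ - 1)^3: pole of order 3 at 1, modulus 1.
Denominator factor (ζ + 1/2): pole of order 1 at -1/2, modulus 1/2.
The radius of convergence is the smallest modulus among the singular points: 1/2.
At the order-1 pole -1/2 set g(ζ) = (ζ - (-1/2))*f(ζ) = 1/(27*(ζ - 1)**3).
Simple pole: residue = g(a) at a = -1/2, which is -8/729.
At the order-3 pole 1 set g(ζ) = (ζ - (1))^3*f(ζ) = 1/(27*(ζ + 1/2)).
Order-3 pole: residue = g''(a)/2; g''(1) = 16/729, so the residue is 8/729.
List the singular points by increasing real part (a conjugate pair: the negative imaginary part first).

Radius of convergence at 0: 1/2.
At -1/2: a pole of order 1; residue -8/729.
At 1: a pole of order 3; residue 8/729.


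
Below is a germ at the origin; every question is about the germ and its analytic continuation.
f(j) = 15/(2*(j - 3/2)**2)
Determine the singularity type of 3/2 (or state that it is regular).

The point is a pole of order 2.

The denominator factor j - 3/2 vanishes at 3/2 and appears to the power 2; the numerator there equals 15/2, nonzero, and no other factor vanishes.
Hence a pole whose order is the multiplicity, 2.


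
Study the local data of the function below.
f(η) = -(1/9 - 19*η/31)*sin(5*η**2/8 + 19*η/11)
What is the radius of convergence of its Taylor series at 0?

The radius of convergence is infinite.

The factor -sin(5*η**2/8 + 19*η/11) is entire and contributes no finite singular point.
The polynomial part has no poles.
No finite singular points: the Taylor series at 0 converges everywhere.


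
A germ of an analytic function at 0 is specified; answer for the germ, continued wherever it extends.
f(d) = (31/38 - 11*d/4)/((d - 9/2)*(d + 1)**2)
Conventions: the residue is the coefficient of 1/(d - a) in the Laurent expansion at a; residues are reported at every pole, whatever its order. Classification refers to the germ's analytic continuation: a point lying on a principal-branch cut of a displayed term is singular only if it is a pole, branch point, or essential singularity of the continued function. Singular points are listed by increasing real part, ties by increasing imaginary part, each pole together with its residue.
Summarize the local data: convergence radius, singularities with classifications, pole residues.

Denominator factor (d - 9/2): pole of order 1 at 9/2, modulus 9/2.
Denominator factor (d + 1)^2: pole of order 2 at -1, modulus 1.
The radius of convergence is the smallest modulus among the singular points: 1.
At the order-2 pole -1 set g(d) = (d - (-1))^2*f(d) = (31/38 - 11*d/4)/(d - 9/2).
Order-2 pole: residue = g'(a); g'(-1) = 1757/4598, so the residue is 1757/4598.
At the order-1 pole 9/2 set g(d) = (d - (9/2))*f(d) = (31/38 - 11*d/4)/(d + 1)**2.
Simple pole: residue = g(a) at a = 9/2, which is -1757/4598.
List the singular points by increasing real part (a conjugate pair: the negative imaginary part first).

Radius of convergence at 0: 1.
At -1: a pole of order 2; residue 1757/4598.
At 9/2: a pole of order 1; residue -1757/4598.


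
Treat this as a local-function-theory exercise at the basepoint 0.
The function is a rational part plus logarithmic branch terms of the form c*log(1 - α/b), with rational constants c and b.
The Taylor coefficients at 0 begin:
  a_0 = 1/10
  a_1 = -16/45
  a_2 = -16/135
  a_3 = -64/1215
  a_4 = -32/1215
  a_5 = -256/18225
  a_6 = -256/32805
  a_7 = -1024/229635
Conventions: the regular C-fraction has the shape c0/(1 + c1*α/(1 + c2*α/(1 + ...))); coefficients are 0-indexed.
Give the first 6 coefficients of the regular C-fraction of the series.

Taylor coefficients (read off): a_0 = 1/10, a_1 = -16/45, a_2 = -16/135, a_3 = -64/1215, a_4 = -32/1215, a_5 = -256/18225.
c0 = a_0 = 1/10. Peel one level at a time: if S = 1 + c*α/S' with S'(0) = 1, then c is the α-coefficient of S and S' = c*α/(S - 1).
S_1 = c0/f = 1 + (32/9)*α + (1120/81)*α^2 + ...; c1 = 32/9.
S_2 = c1*α/(S_1 - 1) = 1 + (-35/9)*α + (-1/27)*α^2 + ...; c2 = -35/9.
S_3 = c2*α/(S_2 - 1) = 1 + (-1/105)*α + (-34/11025)*α^2 + ...; c3 = -1/105.
S_4 = c3*α/(S_3 - 1) = 1 + (-34/105)*α + (-4/135)*α^2 + ...; c4 = -34/105.
S_5 = c4*α/(S_4 - 1) = 1 + (-14/153)*α + ...; c5 = -14/153.

The regular C-fraction coefficients are [1/10, 32/9, -35/9, -1/105, -34/105, -14/153].


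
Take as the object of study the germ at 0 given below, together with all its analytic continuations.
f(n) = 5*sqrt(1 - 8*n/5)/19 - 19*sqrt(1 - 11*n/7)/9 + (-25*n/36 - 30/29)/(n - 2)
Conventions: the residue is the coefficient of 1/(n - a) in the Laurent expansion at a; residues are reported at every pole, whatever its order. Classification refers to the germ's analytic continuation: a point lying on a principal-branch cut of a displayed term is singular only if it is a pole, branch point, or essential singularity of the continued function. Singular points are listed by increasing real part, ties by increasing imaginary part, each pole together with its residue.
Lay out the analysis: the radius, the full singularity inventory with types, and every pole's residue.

Radius of convergence at 0: 5/8.
At 5/8: an algebraic (square-root) branch point.
At 7/11: an algebraic (square-root) branch point.
At 2: a pole of order 1; residue -1265/522.

Denominator factor (n - 2): pole of order 1 at 2, modulus 2.
Branch term (-19/9)*sqrt(1 - n/(7/11)): its argument vanishes at n = 7/11, a square-root branch point, modulus 7/11.
Branch term (5/19)*sqrt(1 - n/(5/8)): its argument vanishes at n = 5/8, a square-root branch point, modulus 5/8.
The radius of convergence is the smallest modulus among the singular points: 5/8.
The branch terms are analytic at 2 and contribute nothing to the residue; only the rational part matters.
At the order-1 pole 2 set g(n) = (n - (2))*(rational part) = -25*n/36 - 30/29.
Simple pole: residue = g(a) at a = 2, which is -1265/522.
List the singular points by increasing real part (a conjugate pair: the negative imaginary part first).


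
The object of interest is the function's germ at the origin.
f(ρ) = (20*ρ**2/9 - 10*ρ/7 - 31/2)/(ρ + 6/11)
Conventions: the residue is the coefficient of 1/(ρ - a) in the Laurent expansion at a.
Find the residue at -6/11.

At the order-1 pole -6/11 set g(ρ) = (ρ - (-6/11))*f(ρ) = 20*ρ**2/9 - 10*ρ/7 - 31/2.
Simple pole: residue = g(a) at a = -6/11, which is -23817/1694.

The residue is -23817/1694.


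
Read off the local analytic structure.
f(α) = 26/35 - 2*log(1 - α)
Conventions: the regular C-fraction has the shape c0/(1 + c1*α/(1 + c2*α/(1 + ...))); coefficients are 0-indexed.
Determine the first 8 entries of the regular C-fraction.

The regular C-fraction coefficients are [26/35, -35/13, 57/26, 13/342, -92/171, -57/460, -173/460, -207/1211].

Taylor coefficients (expand at 0): a_0 = 26/35, a_1 = 2, a_2 = 1, a_3 = 2/3, a_4 = 1/2, a_5 = 2/5, a_6 = 1/3, a_7 = 2/7.
c0 = a_0 = 26/35. Peel one level at a time: if S = 1 + c*α/S' with S'(0) = 1, then c is the α-coefficient of S and S' = c*α/(S - 1).
S_1 = c0/f = 1 + (-35/13)*α + (1995/338)*α^2 + ...; c1 = -35/13.
S_2 = c1*α/(S_1 - 1) = 1 + (57/26)*α + (-1/12)*α^2 + ...; c2 = 57/26.
S_3 = c2*α/(S_2 - 1) = 1 + (13/342)*α + (598/29241)*α^2 + ...; c3 = 13/342.
S_4 = c3*α/(S_3 - 1) = 1 + (-92/171)*α + (-1/15)*α^2 + ...; c4 = -92/171.
S_5 = c4*α/(S_4 - 1) = 1 + (-57/460)*α + (-9861/211600)*α^2 + ...; c5 = -57/460.
S_6 = c5*α/(S_5 - 1) = 1 + (-173/460)*α + (-9/140)*α^2 + ...; c6 = -173/460.
S_7 = c6*α/(S_6 - 1) = 1 + (-207/1211)*α + ...; c7 = -207/1211.


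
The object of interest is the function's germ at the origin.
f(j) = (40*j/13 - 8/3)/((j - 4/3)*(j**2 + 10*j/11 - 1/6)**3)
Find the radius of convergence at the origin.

Denominator factor (j**2 + 10*j/11 - 1/6)^3: discriminant 542/363, real irrational roots -5/11 + (1/66)*sqrt(1626) and -5/11 - (1/66)*sqrt(1626); poles of order 3, moduli -5/11 + (1/66)*sqrt(1626) and 5/11 + (1/66)*sqrt(1626).
Denominator factor (j - 4/3): pole of order 1 at 4/3, modulus 4/3.
The radius of convergence is the smallest modulus among the singular points: -5/11 + (1/66)*sqrt(1626).

The radius of convergence is -5/11 + (1/66)*sqrt(1626).


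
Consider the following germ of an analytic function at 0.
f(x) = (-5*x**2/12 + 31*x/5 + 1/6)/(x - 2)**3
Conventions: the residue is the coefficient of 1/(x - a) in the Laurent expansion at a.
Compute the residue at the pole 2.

At the order-3 pole 2 set g(x) = (x - (2))^3*f(x) = -5*x**2/12 + 31*x/5 + 1/6.
Order-3 pole: residue = g''(a)/2; g''(2) = -5/6, so the residue is -5/12.

The residue is -5/12.


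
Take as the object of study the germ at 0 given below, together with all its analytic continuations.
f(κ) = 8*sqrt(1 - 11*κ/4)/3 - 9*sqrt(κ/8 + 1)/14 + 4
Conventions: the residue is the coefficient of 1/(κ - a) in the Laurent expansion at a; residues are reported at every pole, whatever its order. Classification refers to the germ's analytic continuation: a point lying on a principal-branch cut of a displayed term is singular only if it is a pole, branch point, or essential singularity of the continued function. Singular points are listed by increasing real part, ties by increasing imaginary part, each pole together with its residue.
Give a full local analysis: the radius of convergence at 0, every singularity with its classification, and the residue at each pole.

Branch term (8/3)*sqrt(1 - κ/(4/11)): its argument vanishes at κ = 4/11, a square-root branch point, modulus 4/11.
Branch term (-9/14)*sqrt(1 - κ/(-8)): its argument vanishes at κ = -8, a square-root branch point, modulus 8.
The radius of convergence is the smallest modulus among the singular points: 4/11.
List the singular points by increasing real part (a conjugate pair: the negative imaginary part first).

Radius of convergence at 0: 4/11.
At -8: an algebraic (square-root) branch point.
At 4/11: an algebraic (square-root) branch point.


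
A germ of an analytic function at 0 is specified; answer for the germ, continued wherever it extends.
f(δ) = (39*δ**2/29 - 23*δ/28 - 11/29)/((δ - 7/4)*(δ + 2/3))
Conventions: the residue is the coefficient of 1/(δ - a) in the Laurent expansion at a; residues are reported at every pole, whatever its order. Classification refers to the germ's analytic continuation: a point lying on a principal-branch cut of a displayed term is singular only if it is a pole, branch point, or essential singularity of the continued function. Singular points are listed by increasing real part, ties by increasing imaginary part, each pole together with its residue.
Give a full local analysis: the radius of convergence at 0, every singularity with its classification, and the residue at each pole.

Denominator factor (δ - 7/4): pole of order 1 at 7/4, modulus 7/4.
Denominator factor (δ + 2/3): pole of order 1 at -2/3, modulus 2/3.
The radius of convergence is the smallest modulus among the singular points: 2/3.
At the order-1 pole -2/3 set g(δ) = (δ - (-2/3))*f(δ) = (39*δ**2/29 - 23*δ/28 - 11/29)/(δ - 7/4).
Simple pole: residue = g(a) at a = -2/3, which is -1866/5887.
At the order-1 pole 7/4 set g(δ) = (δ - (7/4))*f(δ) = (39*δ**2/29 - 23*δ/28 - 11/29)/(δ + 2/3).
Simple pole: residue = g(a) at a = 7/4, which is 801/841.
List the singular points by increasing real part (a conjugate pair: the negative imaginary part first).

Radius of convergence at 0: 2/3.
At -2/3: a pole of order 1; residue -1866/5887.
At 7/4: a pole of order 1; residue 801/841.


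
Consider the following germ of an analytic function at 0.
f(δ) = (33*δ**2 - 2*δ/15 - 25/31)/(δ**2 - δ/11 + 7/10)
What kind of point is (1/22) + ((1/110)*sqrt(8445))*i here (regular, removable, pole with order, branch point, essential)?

The point is a pole of order 1.

The denominator factor δ**2 - δ/11 + 7/10 vanishes at (1/22) + ((1/110)*sqrt(8445))*i and appears to the power 1; the numerator there equals (-24323/1023) + ((43/1650)*sqrt(8445))*i, nonzero, and no other factor vanishes.
Hence a pole whose order is the multiplicity, 1.


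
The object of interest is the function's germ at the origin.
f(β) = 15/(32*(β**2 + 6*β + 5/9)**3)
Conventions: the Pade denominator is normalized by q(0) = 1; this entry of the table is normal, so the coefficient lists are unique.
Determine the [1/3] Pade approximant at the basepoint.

The Pade approximant has numerator coefficients [2187/800, -239841/188800]; denominator coefficients [1, 113051/3540, 1003779/2950, 35731539/29500].

Taylor coefficients needed (expand at 0): a_0 = 2187/800, a_1 = -177147/2000, a_2 = 37968507/20000, a_3 = -84499119/2500, a_4 = 27035997993/50000.
Write the denominator as Q(β) = 1 + q1*β + q2*β^2 + q3*β^3. Requiring Q*f - P = O(β^5) with deg P <= 1 kills the coefficients of β^2..β^4 in Q*f:
  β^2: a_2 + q1*a_1 + q2*a_0 = 0, i.e. 37968507/20000 + (-177147/2000)*q1 + (2187/800)*q2 = 0.
  β^3: a_3 + q1*a_2 + q2*a_1 + q3*a_0 = 0, i.e. -84499119/2500 + (37968507/20000)*q1 + (-177147/2000)*q2 + (2187/800)*q3 = 0.
  β^4: a_4 + q1*a_3 + q2*a_2 + q3*a_1 = 0, i.e. 27035997993/50000 + (-84499119/2500)*q1 + (37968507/20000)*q2 + (-177147/2000)*q3 = 0.
Solving this linear system: q1 = 113051/3540, q2 = 1003779/2950, q3 = 35731539/29500.
The numerator is Q*f truncated at degree 1: P0 = a_0 = 2187/800; P1 = a_1 + q1*a_0 = -239841/188800.
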